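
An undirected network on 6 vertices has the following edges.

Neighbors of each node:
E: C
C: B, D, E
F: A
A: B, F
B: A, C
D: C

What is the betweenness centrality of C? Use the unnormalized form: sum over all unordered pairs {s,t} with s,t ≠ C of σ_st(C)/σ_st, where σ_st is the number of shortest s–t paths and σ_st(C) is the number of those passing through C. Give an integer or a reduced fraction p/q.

7

Pairs whose geodesics pass through C — A–D: 1; A–E: 1; D–B: 1; D–F: 1; D–E: 1; B–E: 1; F–E: 1.
All other pairs contribute 0.
Summing the contributions gives betweenness(C) = 7.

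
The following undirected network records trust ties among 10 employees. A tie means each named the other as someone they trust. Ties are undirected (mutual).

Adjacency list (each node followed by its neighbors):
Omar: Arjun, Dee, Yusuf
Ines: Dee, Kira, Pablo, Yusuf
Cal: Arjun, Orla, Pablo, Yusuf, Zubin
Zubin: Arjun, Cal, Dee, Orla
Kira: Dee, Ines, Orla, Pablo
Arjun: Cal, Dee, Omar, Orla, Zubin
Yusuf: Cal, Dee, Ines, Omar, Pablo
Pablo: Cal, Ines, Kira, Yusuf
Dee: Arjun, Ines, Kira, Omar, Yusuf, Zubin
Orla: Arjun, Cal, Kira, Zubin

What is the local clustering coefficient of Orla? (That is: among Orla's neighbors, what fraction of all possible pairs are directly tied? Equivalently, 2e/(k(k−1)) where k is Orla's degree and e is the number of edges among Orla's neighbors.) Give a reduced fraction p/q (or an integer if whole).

Orla's neighbors: Arjun, Cal, Kira, and Zubin (k = 4).
Possible neighbor pairs: C(4,2) = 6. Edges among them: Arjun–Cal, Arjun–Zubin, Cal–Zubin → e = 3.
Clustering(Orla) = 3/6 = 1/2.

1/2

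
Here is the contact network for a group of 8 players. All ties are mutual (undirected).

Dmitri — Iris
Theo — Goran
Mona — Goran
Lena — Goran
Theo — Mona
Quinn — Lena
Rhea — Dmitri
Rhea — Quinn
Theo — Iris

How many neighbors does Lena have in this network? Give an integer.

2

Lena is directly tied to Goran and Quinn. That is 2 neighbors, so the degree of Lena is 2.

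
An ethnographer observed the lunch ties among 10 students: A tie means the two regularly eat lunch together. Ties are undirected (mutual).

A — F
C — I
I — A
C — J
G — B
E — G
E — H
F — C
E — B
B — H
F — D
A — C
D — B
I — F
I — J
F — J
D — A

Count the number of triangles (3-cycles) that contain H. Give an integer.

1

H's neighbors: B and E.
Neighbor pairs that are themselves tied: H–B–E. Each forms one triangle with H, for 1 in total.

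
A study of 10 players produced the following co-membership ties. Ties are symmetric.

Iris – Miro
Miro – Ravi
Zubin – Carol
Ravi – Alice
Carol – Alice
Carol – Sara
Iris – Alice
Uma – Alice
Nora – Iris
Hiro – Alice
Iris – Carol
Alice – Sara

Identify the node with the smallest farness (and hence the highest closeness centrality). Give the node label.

Farness (sum of distances to all others) for each node — Alice:12, Carol:14, Hiro:20, Iris:14, Miro:20, Nora:22, Ravi:18, Sara:18, Uma:20, Zubin:22.
The smallest farness is 12, for Alice, so Alice has the highest closeness.

Alice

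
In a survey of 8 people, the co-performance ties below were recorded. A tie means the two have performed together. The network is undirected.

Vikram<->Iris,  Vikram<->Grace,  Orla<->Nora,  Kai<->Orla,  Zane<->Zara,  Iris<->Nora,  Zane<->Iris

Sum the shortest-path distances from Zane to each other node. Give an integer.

Distances from Zane: Grace:3, Iris:1, Kai:4, Nora:2, Orla:3, Vikram:2, Zara:1.
Sum = 3 + 1 + 4 + 2 + 3 + 2 + 1 = 16.

16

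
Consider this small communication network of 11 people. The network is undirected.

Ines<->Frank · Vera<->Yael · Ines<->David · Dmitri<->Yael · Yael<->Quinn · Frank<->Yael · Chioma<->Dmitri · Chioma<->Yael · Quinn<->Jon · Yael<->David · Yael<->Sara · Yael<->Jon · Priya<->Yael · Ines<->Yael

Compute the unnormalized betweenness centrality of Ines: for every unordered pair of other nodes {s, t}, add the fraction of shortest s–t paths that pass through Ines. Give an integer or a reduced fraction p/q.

1/2

Pairs whose geodesics pass through Ines — David–Frank: 1/2.
All other pairs contribute 0.
Summing the contributions gives betweenness(Ines) = 1/2.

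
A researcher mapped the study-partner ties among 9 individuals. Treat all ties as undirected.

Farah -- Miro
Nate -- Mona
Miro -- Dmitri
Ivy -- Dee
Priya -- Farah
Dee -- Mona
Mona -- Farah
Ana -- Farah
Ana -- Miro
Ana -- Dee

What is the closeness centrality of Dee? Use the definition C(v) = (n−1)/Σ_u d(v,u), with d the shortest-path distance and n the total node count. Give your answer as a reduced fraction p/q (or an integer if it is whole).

8/15

Distances from Dee: Ana:1, Dmitri:3, Farah:2, Ivy:1, Miro:2, Mona:1, Nate:2, Priya:3. Sum = 15.
n = 9, so closeness = 8/15.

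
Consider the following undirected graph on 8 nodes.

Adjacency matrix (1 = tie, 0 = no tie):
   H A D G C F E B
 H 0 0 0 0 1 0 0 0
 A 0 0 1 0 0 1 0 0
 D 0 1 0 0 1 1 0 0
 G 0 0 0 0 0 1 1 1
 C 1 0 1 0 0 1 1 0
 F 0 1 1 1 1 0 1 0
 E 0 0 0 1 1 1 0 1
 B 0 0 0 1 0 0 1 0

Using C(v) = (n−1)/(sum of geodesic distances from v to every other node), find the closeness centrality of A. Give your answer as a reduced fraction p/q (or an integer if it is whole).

1/2

Distances from A: B:3, C:2, D:1, E:2, F:1, G:2, H:3. Sum = 14.
n = 8, so closeness = 7/14 = 1/2.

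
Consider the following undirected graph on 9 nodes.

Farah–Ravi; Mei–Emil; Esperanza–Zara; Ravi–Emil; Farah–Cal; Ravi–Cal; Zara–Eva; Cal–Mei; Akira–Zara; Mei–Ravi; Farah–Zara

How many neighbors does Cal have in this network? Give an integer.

3

Cal is directly tied to Farah, Mei, and Ravi. That is 3 neighbors, so the degree of Cal is 3.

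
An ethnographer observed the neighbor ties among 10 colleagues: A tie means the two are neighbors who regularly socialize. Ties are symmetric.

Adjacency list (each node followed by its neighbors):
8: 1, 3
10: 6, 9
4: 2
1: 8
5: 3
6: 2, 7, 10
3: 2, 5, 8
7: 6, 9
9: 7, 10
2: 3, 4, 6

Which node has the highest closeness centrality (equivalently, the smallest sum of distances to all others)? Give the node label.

2

Farness (sum of distances to all others) for each node — 1:33, 2:17, 3:19, 4:25, 5:27, 6:19, 7:25, 8:25, 9:31, 10:25.
The smallest farness is 17, for 2, so 2 has the highest closeness.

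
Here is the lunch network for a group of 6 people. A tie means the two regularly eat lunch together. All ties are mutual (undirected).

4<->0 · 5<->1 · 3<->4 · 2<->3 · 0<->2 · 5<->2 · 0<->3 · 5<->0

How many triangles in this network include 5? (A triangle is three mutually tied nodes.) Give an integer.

5's neighbors: 0, 1, and 2.
Neighbor pairs that are themselves tied: 5–0–2. Each forms one triangle with 5, for 1 in total.

1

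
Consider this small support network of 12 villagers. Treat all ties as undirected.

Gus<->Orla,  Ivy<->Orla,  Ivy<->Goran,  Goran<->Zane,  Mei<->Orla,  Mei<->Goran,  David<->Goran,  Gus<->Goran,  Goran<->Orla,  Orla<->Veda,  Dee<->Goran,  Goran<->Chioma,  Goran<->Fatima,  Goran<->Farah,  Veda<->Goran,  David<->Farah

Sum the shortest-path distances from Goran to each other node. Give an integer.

Distances from Goran: Chioma:1, David:1, Dee:1, Farah:1, Fatima:1, Gus:1, Ivy:1, Mei:1, Orla:1, Veda:1, Zane:1.
Sum = 1 + 1 + 1 + 1 + 1 + 1 + 1 + 1 + 1 + 1 + 1 = 11.

11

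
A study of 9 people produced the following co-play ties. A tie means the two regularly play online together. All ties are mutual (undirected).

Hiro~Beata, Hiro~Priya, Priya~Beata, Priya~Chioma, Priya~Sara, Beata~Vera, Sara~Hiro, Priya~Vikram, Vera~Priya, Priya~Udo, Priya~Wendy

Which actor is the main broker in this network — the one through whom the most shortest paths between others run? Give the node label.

Unnormalized betweenness of each node: Beata:1/2, Chioma:0, Hiro:1/2, Priya:24, Sara:0, Udo:0, Vera:0, Vikram:0, Wendy:0.
Priya has the largest value, 24, making it the main broker — the node through which the most shortest paths run.

Priya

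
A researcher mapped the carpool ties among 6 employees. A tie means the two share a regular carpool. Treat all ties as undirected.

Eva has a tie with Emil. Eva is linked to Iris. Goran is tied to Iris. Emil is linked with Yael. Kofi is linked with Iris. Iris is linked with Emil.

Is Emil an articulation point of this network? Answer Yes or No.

Removing Emil leaves {Eva, Goran, Iris, and Kofi} with no path to {Yael}, so the network splits into 2 components. Emil is a cut vertex.

Yes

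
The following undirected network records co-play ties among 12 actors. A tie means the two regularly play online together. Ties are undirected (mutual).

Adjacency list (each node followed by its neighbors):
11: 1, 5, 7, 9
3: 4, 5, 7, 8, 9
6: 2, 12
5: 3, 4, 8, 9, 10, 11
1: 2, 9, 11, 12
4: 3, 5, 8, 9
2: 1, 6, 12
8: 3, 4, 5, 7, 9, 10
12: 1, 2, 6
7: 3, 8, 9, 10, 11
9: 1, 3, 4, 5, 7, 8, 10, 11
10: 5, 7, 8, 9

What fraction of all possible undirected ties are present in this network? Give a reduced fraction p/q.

9/22

There are 27 edges and 12 nodes, so the maximum possible is C(12,2) = 66.
Density = 27/66 = 9/22.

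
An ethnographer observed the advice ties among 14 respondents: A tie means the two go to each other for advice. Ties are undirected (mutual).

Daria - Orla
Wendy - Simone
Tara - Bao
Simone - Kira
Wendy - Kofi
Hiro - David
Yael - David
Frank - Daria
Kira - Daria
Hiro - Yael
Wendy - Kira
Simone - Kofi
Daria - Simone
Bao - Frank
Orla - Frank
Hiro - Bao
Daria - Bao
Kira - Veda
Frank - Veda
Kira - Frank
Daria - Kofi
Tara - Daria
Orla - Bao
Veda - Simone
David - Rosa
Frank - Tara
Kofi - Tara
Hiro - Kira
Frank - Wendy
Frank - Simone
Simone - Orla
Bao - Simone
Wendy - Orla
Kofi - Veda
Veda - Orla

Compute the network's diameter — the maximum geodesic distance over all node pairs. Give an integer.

Eccentricity of each node (its greatest distance to any other): Bao:3, Daria:4, David:4, Frank:4, Hiro:3, Kira:3, Kofi:5, Orla:4, Rosa:5, Simone:4, Tara:4, Veda:4, Wendy:4, Yael:4.
The maximum eccentricity is 5, realized for instance by the pair Rosa–Kofi via Rosa – David – Hiro – Kira – Veda – Kofi. So the diameter is 5.

5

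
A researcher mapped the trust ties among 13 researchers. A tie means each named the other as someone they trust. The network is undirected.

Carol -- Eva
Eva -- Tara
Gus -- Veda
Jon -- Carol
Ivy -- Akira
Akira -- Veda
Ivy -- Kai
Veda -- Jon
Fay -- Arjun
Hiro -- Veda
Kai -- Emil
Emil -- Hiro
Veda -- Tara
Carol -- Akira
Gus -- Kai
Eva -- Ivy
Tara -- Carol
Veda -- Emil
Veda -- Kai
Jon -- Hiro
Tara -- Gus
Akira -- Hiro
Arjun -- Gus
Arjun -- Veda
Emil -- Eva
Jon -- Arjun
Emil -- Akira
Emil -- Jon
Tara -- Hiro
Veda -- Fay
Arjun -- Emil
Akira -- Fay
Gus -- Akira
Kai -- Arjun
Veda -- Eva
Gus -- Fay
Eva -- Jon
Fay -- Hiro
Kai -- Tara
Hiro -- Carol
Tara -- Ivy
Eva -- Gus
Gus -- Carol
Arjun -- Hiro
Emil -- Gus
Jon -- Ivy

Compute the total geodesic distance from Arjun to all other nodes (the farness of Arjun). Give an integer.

Distances from Arjun: Akira:2, Carol:2, Emil:1, Eva:2, Fay:1, Gus:1, Hiro:1, Ivy:2, Jon:1, Kai:1, Tara:2, Veda:1.
Sum = 2 + 2 + 1 + 2 + 1 + 1 + 1 + 2 + 1 + 1 + 2 + 1 = 17.

17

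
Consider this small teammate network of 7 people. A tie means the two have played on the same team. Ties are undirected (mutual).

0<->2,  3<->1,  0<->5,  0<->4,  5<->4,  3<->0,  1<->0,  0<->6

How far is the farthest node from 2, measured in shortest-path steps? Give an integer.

Distances from 2: 0:1, 1:2, 3:2, 4:2, 5:2, 6:2.
The largest is 2 (to 3, 6, 4, 1, and 5), so the eccentricity of 2 is 2.

2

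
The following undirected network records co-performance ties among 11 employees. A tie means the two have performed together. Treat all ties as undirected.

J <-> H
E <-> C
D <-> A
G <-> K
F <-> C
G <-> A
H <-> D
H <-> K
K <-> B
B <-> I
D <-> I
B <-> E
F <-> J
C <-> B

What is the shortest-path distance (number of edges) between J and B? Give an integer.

3

One shortest route is J – H – K – B, which uses 3 edges, and at distance 2 from J we only reach {C, D, K}, which does not include B. So d(J,B) = 3.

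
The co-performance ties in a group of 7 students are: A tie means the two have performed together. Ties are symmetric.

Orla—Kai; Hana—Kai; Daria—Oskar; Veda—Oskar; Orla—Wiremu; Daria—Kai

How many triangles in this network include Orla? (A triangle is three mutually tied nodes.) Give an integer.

0

Orla's neighbors are Kai and Wiremu, but none of them are tied to each other, so no triangle contains Orla.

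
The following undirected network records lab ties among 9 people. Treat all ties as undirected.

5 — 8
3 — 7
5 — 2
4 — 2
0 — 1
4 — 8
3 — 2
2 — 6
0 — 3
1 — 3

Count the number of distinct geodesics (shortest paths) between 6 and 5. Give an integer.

The shortest distance is 2, and the only length-2 path is 6–2–5. So there is exactly 1 shortest path.

1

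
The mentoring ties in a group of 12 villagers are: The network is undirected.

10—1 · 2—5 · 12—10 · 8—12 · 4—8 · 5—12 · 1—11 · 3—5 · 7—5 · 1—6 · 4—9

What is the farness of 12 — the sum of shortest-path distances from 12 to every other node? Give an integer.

Distances from 12: 1:2, 2:2, 3:2, 4:2, 5:1, 6:3, 7:2, 8:1, 9:3, 10:1, 11:3.
Sum = 2 + 2 + 2 + 2 + 1 + 3 + 2 + 1 + 3 + 1 + 3 = 22.

22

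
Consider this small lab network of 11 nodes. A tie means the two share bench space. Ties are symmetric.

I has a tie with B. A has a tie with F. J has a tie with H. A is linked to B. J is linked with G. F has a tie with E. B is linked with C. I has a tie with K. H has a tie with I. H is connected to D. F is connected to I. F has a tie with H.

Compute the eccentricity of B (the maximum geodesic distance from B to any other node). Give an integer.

4

Distances from B: A:1, C:1, D:3, E:3, F:2, G:4, H:2, I:1, J:3, K:2.
The largest is 4 (to G), so the eccentricity of B is 4.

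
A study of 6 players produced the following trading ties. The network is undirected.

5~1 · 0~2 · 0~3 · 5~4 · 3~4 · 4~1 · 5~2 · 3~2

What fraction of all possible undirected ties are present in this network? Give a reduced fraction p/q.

8/15

There are 8 edges and 6 nodes, so the maximum possible is C(6,2) = 15.
Density = 8/15.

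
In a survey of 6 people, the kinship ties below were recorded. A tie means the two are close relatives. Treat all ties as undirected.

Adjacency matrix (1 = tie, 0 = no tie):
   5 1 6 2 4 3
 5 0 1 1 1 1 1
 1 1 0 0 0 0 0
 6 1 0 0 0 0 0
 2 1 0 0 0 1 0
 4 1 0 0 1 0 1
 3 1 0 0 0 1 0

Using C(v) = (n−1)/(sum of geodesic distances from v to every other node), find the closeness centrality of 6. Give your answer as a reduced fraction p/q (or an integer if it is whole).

5/9

Distances from 6: 1:2, 2:2, 3:2, 4:2, 5:1. Sum = 9.
n = 6, so closeness = 5/9.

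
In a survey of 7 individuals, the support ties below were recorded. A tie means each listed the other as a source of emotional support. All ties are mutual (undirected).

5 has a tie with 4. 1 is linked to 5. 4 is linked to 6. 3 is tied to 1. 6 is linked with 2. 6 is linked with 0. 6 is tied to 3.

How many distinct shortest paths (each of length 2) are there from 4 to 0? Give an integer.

1

The shortest distance is 2, and the only length-2 path is 4–6–0. So there is exactly 1 shortest path.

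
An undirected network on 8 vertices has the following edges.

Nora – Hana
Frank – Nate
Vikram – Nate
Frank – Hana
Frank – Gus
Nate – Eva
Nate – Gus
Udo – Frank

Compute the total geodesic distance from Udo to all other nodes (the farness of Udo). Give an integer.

Distances from Udo: Eva:3, Frank:1, Gus:2, Hana:2, Nate:2, Nora:3, Vikram:3.
Sum = 3 + 1 + 2 + 2 + 2 + 3 + 3 = 16.

16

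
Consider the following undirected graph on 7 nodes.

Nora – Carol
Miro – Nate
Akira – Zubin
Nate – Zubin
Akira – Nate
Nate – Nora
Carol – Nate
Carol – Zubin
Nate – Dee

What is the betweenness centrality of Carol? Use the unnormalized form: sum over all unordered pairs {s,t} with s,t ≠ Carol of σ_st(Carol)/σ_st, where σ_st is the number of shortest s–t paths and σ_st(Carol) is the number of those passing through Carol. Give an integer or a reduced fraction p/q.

Pairs whose geodesics pass through Carol — Zubin–Nora: 1/2.
All other pairs contribute 0.
Summing the contributions gives betweenness(Carol) = 1/2.

1/2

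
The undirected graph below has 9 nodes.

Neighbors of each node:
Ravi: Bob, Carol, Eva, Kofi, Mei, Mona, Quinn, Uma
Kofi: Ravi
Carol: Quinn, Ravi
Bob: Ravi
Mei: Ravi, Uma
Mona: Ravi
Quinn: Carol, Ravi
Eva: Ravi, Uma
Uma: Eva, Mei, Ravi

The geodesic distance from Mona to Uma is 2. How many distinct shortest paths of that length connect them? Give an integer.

1

The shortest distance is 2, and the only length-2 path is Mona–Ravi–Uma. So there is exactly 1 shortest path.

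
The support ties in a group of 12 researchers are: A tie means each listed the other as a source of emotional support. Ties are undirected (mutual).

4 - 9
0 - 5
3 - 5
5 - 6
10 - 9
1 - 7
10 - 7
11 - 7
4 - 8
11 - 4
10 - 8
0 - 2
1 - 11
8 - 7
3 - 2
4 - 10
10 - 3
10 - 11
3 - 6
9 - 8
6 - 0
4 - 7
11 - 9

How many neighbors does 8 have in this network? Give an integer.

4

8 is directly tied to 4, 7, 9, and 10. That is 4 neighbors, so the degree of 8 is 4.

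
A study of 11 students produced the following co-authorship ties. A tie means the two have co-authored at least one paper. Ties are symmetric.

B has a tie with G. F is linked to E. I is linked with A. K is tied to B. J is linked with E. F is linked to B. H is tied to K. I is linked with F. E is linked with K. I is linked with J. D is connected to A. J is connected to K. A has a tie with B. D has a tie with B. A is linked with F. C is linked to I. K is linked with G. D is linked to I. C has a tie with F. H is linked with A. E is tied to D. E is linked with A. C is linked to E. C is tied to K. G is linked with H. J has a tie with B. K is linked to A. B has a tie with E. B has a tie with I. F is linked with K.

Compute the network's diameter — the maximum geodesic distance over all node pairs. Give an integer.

2

Eccentricity of each node (its greatest distance to any other): A:2, B:2, C:2, D:2, E:2, F:2, G:2, H:2, I:2, J:2, K:2.
The maximum eccentricity is 2, realized for instance by the pair E–H via E – K – H. So the diameter is 2.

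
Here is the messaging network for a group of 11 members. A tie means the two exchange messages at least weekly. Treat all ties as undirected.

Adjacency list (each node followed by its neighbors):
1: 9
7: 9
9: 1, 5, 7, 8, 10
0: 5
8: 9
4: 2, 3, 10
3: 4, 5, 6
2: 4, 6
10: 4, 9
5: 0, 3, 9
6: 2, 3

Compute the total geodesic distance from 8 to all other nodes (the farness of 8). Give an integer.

Distances from 8: 0:3, 1:2, 2:4, 3:3, 4:3, 5:2, 6:4, 7:2, 9:1, 10:2.
Sum = 3 + 2 + 4 + 3 + 3 + 2 + 4 + 2 + 1 + 2 = 26.

26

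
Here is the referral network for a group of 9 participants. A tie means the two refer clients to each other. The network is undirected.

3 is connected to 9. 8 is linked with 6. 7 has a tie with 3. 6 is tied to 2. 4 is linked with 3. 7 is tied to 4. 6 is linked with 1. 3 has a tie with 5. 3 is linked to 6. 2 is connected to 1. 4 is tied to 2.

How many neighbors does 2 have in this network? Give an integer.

2 is directly tied to 1, 4, and 6. That is 3 neighbors, so the degree of 2 is 3.

3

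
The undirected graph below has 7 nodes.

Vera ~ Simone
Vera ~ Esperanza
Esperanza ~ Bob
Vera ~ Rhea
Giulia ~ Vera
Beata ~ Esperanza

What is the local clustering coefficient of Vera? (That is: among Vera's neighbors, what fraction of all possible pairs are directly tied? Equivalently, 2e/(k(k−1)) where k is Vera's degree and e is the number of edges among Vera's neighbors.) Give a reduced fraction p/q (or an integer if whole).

0

Vera's neighbors: Esperanza, Giulia, Rhea, and Simone (k = 4).
Possible neighbor pairs: C(4,2) = 6. Edges among them: none → e = 0.
Clustering(Vera) = 0/6 = 0.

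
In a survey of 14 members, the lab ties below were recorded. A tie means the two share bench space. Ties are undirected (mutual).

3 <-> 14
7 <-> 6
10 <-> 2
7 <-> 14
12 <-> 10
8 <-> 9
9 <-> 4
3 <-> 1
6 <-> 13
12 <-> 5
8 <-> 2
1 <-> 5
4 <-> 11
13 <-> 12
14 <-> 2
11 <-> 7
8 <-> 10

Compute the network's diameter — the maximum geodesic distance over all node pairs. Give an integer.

Eccentricity of each node (its greatest distance to any other): 1:5, 2:3, 3:4, 4:5, 5:5, 6:4, 7:4, 8:4, 9:5, 10:4, 11:5, 12:4, 13:4, 14:3.
The maximum eccentricity is 5, realized for instance by the pair 5–4 via 5 – 12 – 10 – 8 – 9 – 4. So the diameter is 5.

5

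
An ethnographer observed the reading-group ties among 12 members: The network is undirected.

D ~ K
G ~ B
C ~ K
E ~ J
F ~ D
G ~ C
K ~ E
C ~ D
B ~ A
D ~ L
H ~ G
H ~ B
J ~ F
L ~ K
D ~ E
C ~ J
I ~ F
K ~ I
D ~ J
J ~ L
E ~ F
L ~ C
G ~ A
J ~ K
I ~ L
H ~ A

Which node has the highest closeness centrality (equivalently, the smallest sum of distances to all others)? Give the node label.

Farness (sum of distances to all others) for each node — A:29, B:29, C:17, D:19, E:25, F:25, G:21, H:29, I:26, J:19, K:19, L:20.
The smallest farness is 17, for C, so C has the highest closeness.

C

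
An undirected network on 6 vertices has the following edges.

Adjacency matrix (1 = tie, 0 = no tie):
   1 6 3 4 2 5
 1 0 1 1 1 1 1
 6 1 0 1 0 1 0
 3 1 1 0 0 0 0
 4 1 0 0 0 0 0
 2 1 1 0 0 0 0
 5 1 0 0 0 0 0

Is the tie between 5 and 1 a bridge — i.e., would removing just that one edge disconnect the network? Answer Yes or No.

Without the 5–1 edge there is no alternate route between 5 and 1, so the network disconnects. It is a bridge.

Yes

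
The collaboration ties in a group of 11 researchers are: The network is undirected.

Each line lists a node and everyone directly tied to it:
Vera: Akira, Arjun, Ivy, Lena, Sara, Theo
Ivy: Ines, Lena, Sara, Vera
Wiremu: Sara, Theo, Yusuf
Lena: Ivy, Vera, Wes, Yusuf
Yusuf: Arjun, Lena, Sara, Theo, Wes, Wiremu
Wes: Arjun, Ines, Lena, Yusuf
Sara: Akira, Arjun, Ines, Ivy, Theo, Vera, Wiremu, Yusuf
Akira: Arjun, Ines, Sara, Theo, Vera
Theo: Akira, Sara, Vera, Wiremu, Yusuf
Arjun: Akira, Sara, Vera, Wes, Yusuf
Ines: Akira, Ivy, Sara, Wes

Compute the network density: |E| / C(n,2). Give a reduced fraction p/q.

27/55

There are 27 edges and 11 nodes, so the maximum possible is C(11,2) = 55.
Density = 27/55.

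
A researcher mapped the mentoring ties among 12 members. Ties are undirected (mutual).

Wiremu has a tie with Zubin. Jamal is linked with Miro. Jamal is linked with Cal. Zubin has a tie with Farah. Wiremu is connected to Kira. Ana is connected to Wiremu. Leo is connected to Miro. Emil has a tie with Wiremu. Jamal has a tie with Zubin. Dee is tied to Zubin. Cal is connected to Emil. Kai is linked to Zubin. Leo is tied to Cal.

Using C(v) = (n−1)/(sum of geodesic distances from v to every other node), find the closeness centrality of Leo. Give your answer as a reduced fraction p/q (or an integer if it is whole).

Distances from Leo: Ana:4, Cal:1, Dee:4, Emil:2, Farah:4, Jamal:2, Kai:4, Kira:4, Miro:1, Wiremu:3, Zubin:3. Sum = 32.
n = 12, so closeness = 11/32.

11/32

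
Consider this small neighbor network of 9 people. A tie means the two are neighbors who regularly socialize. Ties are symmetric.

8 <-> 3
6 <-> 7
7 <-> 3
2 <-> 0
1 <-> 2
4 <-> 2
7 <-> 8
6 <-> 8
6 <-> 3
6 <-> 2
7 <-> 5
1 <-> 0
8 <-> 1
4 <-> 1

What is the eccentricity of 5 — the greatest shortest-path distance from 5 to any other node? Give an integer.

Distances from 5: 0:4, 1:3, 2:3, 3:2, 4:4, 6:2, 7:1, 8:2.
The largest is 4 (to 4 and 0), so the eccentricity of 5 is 4.

4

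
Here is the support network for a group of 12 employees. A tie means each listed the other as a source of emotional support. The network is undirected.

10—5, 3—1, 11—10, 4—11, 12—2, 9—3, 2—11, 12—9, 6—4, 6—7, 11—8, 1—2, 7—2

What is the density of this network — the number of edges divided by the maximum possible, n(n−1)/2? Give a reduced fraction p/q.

There are 13 edges and 12 nodes, so the maximum possible is C(12,2) = 66.
Density = 13/66.

13/66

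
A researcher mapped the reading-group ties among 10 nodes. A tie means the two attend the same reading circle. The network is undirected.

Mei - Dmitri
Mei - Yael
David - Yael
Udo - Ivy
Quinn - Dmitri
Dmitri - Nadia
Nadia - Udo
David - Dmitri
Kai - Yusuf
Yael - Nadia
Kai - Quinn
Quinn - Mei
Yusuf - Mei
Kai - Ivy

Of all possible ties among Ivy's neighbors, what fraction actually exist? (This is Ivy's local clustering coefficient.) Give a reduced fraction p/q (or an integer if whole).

Ivy's neighbors: Kai and Udo (k = 2).
Possible neighbor pairs: C(2,2) = 1. Edges among them: none → e = 0.
Clustering(Ivy) = 0/1.

0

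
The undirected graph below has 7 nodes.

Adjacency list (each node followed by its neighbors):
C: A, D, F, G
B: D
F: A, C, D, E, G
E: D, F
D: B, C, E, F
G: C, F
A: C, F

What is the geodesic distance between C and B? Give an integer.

2

One shortest route is C – D – B, which uses 2 edges, and C and B are not directly tied, so nothing shorter exists. So d(C,B) = 2.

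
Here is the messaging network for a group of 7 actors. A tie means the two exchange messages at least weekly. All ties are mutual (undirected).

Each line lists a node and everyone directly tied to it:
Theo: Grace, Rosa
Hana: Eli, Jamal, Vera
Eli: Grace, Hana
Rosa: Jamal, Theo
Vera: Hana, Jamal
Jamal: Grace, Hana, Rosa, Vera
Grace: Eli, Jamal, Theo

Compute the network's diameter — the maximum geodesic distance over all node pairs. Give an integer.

Eccentricity of each node (its greatest distance to any other): Eli:3, Grace:2, Hana:3, Jamal:2, Rosa:3, Theo:3, Vera:3.
The maximum eccentricity is 3, realized for instance by the pair Eli–Rosa via Eli – Grace – Theo – Rosa. So the diameter is 3.

3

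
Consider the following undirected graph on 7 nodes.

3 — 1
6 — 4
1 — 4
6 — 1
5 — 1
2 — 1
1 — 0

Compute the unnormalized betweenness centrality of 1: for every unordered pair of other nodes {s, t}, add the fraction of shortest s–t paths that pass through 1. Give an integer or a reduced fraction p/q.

14

Pairs whose geodesics pass through 1 — 2–3: 1; 2–5: 1; 2–6: 1; 2–0: 1; 2–4: 1; 3–5: 1; 3–6: 1; 3–0: 1; 3–4: 1; 5–6: 1; 5–0: 1; 5–4: 1; 6–0: 1; 0–4: 1.
All other pairs contribute 0.
Summing the contributions gives betweenness(1) = 14.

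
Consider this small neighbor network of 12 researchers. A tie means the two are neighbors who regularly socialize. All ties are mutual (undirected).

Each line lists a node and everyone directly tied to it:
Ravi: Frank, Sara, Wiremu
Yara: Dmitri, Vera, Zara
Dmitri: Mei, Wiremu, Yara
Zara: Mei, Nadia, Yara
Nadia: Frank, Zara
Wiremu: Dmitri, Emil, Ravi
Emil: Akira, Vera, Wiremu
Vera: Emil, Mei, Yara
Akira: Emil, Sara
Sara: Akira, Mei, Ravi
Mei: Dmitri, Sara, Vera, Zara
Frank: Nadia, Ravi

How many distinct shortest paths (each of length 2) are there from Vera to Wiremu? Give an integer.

1

The shortest distance is 2, and the only length-2 path is Vera–Emil–Wiremu. So there is exactly 1 shortest path.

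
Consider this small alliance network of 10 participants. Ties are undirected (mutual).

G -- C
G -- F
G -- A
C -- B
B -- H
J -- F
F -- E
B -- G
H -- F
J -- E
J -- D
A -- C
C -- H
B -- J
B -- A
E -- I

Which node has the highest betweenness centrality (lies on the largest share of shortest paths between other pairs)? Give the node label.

Unnormalized betweenness of each node: A:0, B:17/2, C:5/6, D:0, E:8, F:26/3, G:7/2, H:3/2, I:0, J:12.
J has the largest value, 12, making it the main broker — the node through which the most shortest paths run.

J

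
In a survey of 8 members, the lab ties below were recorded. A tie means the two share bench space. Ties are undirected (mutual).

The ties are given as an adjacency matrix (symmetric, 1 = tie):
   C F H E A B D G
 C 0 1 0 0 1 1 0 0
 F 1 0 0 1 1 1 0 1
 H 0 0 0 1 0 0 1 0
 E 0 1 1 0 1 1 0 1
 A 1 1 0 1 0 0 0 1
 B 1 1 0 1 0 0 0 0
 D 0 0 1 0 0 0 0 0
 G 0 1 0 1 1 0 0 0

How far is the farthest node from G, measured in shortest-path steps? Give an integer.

3

Distances from G: A:1, B:2, C:2, D:3, E:1, F:1, H:2.
The largest is 3 (to D), so the eccentricity of G is 3.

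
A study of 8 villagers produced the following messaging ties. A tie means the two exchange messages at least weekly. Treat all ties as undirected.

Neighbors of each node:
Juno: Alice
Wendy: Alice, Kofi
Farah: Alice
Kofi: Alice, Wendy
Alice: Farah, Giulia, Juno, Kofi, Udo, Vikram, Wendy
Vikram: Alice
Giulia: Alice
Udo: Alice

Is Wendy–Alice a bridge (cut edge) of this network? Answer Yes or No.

Even without that edge, Wendy still reaches Alice via Wendy – Kofi – Alice, so the network stays connected. Not a bridge.

No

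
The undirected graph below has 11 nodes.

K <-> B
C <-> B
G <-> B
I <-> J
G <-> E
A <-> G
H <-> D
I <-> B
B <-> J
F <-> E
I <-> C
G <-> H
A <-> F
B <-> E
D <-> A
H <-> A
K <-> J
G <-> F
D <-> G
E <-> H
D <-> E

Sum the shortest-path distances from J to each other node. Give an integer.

Distances from J: A:3, B:1, C:2, D:3, E:2, F:3, G:2, H:3, I:1, K:1.
Sum = 3 + 1 + 2 + 3 + 2 + 3 + 2 + 3 + 1 + 1 = 21.

21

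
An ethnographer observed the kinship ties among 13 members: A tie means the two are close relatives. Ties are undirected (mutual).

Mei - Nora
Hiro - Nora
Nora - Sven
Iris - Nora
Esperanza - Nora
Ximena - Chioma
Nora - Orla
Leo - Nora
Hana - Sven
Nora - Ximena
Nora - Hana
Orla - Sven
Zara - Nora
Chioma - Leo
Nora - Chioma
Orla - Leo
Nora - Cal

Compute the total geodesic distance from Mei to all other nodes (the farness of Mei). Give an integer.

23

Distances from Mei: Cal:2, Chioma:2, Esperanza:2, Hana:2, Hiro:2, Iris:2, Leo:2, Nora:1, Orla:2, Sven:2, Ximena:2, Zara:2.
Sum = 2 + 2 + 2 + 2 + 2 + 2 + 2 + 1 + 2 + 2 + 2 + 2 = 23.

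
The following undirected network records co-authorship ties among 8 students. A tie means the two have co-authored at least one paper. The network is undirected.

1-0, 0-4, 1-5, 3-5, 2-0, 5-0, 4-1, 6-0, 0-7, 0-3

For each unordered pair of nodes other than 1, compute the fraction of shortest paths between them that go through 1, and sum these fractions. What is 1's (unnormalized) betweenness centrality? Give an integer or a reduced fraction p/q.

Pairs whose geodesics pass through 1 — 5–4: 1/2.
All other pairs contribute 0.
Summing the contributions gives betweenness(1) = 1/2.

1/2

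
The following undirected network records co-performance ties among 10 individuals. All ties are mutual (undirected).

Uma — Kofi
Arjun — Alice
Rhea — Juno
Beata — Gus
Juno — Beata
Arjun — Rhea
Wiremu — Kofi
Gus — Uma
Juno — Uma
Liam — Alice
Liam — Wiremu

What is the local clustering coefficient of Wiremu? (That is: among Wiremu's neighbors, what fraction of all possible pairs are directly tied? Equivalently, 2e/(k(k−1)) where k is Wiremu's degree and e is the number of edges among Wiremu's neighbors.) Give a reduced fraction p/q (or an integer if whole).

0

Wiremu's neighbors: Kofi and Liam (k = 2).
Possible neighbor pairs: C(2,2) = 1. Edges among them: none → e = 0.
Clustering(Wiremu) = 0/1.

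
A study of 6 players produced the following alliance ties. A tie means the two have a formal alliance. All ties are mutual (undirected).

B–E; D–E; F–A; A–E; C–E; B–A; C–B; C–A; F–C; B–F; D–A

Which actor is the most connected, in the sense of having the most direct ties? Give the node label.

Degrees — A:5, B:4, C:4, D:2, E:4, F:3.
The maximum is 5, attained only by A.

A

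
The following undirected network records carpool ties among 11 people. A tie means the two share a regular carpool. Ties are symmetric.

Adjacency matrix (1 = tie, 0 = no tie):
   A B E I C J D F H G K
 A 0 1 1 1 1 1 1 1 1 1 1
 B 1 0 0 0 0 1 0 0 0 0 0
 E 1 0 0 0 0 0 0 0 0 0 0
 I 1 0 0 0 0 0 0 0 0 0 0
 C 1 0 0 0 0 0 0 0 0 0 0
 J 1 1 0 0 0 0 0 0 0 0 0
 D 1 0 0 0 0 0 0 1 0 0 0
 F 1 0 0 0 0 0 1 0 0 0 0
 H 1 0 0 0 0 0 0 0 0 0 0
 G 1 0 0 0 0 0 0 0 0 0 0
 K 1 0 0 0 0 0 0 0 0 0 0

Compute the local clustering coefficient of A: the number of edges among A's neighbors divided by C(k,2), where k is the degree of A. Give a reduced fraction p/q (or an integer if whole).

2/45

A's neighbors: B, C, D, E, F, G, H, I, J, and K (k = 10).
Possible neighbor pairs: C(10,2) = 45. Edges among them: B–J, D–F → e = 2.
Clustering(A) = 2/45.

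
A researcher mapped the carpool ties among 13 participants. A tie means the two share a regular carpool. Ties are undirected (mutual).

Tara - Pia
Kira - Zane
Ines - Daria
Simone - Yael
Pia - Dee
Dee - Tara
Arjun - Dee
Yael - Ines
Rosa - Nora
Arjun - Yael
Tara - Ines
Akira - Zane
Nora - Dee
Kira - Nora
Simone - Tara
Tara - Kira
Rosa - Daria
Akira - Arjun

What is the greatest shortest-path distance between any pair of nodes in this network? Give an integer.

4

Eccentricity of each node (its greatest distance to any other): Akira:4, Arjun:3, Daria:4, Dee:3, Ines:3, Kira:3, Nora:3, Pia:3, Rosa:4, Simone:4, Tara:3, Yael:3, Zane:4.
The maximum eccentricity is 4, realized for instance by the pair Daria–Zane via Daria – Ines – Tara – Kira – Zane. So the diameter is 4.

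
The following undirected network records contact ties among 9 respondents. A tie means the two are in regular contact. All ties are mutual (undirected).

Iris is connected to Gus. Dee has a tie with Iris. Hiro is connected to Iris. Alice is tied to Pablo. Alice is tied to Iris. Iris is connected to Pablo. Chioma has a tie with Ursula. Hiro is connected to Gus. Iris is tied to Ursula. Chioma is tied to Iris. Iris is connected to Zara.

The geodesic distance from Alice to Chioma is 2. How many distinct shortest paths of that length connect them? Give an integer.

The shortest distance is 2, and the only length-2 path is Alice–Iris–Chioma. So there is exactly 1 shortest path.

1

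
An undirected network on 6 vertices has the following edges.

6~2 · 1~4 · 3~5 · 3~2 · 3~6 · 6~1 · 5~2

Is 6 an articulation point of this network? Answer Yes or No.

Yes

Removing 6 leaves {2, 3, and 5} with no path to {1 and 4}, so the network splits into 2 components. 6 is a cut vertex.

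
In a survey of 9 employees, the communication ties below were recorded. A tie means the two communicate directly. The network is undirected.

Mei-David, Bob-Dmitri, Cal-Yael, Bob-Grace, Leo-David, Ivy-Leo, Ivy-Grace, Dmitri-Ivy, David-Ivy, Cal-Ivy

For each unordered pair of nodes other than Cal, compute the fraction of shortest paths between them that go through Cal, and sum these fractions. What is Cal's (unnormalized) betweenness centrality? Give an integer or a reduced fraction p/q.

7

Pairs whose geodesics pass through Cal — Ivy–Yael: 1; Bob–Yael: 2/2; Dmitri–Yael: 1; Mei–Yael: 1; Leo–Yael: 1; Grace–Yael: 1; Yael–David: 1.
All other pairs contribute 0.
Summing the contributions gives betweenness(Cal) = 7.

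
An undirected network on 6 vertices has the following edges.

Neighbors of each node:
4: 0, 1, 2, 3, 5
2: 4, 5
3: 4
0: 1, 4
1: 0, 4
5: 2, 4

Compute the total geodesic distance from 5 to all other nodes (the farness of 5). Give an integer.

8

Distances from 5: 0:2, 1:2, 2:1, 3:2, 4:1.
Sum = 2 + 2 + 1 + 2 + 1 = 8.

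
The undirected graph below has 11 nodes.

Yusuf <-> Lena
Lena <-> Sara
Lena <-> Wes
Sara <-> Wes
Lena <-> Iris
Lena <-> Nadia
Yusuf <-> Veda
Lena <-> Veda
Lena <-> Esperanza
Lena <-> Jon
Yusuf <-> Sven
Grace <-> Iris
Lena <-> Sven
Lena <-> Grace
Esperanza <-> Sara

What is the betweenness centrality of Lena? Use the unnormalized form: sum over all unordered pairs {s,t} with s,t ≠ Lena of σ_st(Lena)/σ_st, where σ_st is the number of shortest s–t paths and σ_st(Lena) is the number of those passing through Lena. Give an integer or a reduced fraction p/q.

39

Pairs whose geodesics pass through Lena — Sara–Sven: 1; Sara–Grace: 1; Sara–Nadia: 1; Sara–Jon: 1; Sara–Veda: 1; Sara–Yusuf: 1; Sara–Iris: 1; Sven–Grace: 1; Sven–Nadia: 1; Sven–Jon: 1; Sven–Veda: 1/2; Sven–Esperanza: 1; Sven–Iris: 1; Sven–Wes: 1 … (+26 more pairs).
All other pairs contribute 0.
Summing the contributions gives betweenness(Lena) = 39.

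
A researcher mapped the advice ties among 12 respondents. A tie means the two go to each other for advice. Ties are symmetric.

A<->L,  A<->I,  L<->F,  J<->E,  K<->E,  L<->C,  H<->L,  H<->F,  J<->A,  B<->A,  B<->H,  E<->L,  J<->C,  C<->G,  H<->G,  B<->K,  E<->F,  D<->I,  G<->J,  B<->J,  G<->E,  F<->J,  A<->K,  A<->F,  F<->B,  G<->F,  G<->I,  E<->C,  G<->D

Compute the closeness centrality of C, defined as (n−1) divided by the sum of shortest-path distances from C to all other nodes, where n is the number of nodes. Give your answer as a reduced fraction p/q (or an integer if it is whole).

Distances from C: A:2, B:2, D:2, E:1, F:2, G:1, H:2, I:2, J:1, K:2, L:1. Sum = 18.
n = 12, so closeness = 11/18.

11/18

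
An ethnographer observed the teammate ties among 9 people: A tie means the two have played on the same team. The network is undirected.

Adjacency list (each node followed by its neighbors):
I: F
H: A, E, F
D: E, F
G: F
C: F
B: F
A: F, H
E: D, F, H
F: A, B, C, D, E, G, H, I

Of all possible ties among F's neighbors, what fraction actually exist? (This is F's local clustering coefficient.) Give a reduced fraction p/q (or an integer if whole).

3/28

F's neighbors: A, B, C, D, E, G, H, and I (k = 8).
Possible neighbor pairs: C(8,2) = 28. Edges among them: A–H, D–E, E–H → e = 3.
Clustering(F) = 3/28.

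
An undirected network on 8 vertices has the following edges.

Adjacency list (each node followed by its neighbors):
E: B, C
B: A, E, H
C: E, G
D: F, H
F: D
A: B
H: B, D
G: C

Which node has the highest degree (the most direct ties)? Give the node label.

Degrees — A:1, B:3, C:2, D:2, E:2, F:1, G:1, H:2.
The maximum is 3, attained only by B.

B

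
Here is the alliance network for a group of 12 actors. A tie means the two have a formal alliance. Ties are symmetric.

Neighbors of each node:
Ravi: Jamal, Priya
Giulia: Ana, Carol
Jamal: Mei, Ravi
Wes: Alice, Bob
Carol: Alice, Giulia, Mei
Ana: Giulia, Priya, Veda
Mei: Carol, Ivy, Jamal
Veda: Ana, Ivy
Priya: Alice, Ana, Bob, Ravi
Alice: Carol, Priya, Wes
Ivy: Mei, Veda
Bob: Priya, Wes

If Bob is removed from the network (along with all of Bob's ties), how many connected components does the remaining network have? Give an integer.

1

Bob's neighbors (Priya and Wes) remain reachable from one another through other ties, so the rest of the network stays in one piece.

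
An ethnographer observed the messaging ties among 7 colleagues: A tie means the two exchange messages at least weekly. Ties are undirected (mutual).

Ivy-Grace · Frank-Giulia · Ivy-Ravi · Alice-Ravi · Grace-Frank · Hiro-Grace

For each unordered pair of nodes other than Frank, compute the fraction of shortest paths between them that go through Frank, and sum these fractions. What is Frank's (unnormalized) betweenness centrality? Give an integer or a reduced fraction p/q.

Pairs whose geodesics pass through Frank — Ravi–Giulia: 1; Giulia–Alice: 1; Giulia–Ivy: 1; Giulia–Hiro: 1; Giulia–Grace: 1.
All other pairs contribute 0.
Summing the contributions gives betweenness(Frank) = 5.

5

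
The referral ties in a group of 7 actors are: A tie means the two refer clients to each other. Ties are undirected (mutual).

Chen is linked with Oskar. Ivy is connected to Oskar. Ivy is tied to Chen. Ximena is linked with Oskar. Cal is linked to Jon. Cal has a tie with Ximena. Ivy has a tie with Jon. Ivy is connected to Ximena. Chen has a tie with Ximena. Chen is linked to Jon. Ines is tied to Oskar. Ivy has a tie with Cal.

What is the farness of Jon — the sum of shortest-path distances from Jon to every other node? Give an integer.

Distances from Jon: Cal:1, Chen:1, Ines:3, Ivy:1, Oskar:2, Ximena:2.
Sum = 1 + 1 + 3 + 1 + 2 + 2 = 10.

10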